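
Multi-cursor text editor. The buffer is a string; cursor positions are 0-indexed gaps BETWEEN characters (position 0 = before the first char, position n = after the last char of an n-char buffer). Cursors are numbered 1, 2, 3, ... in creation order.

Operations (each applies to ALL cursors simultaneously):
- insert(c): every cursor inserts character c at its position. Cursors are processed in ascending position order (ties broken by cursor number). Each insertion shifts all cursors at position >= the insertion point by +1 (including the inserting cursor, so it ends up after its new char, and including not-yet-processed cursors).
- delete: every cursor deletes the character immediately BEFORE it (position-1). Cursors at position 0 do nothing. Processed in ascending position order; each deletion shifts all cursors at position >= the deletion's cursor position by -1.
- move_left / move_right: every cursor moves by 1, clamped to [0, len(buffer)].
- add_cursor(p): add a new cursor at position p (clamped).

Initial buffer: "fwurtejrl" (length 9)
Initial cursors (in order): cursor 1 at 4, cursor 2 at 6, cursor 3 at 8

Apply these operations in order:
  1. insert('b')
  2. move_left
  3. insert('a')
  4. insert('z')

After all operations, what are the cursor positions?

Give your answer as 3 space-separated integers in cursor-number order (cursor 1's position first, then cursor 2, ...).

Answer: 6 11 16

Derivation:
After op 1 (insert('b')): buffer="fwurbtebjrbl" (len 12), cursors c1@5 c2@8 c3@11, authorship ....1..2..3.
After op 2 (move_left): buffer="fwurbtebjrbl" (len 12), cursors c1@4 c2@7 c3@10, authorship ....1..2..3.
After op 3 (insert('a')): buffer="fwurabteabjrabl" (len 15), cursors c1@5 c2@9 c3@13, authorship ....11..22..33.
After op 4 (insert('z')): buffer="fwurazbteazbjrazbl" (len 18), cursors c1@6 c2@11 c3@16, authorship ....111..222..333.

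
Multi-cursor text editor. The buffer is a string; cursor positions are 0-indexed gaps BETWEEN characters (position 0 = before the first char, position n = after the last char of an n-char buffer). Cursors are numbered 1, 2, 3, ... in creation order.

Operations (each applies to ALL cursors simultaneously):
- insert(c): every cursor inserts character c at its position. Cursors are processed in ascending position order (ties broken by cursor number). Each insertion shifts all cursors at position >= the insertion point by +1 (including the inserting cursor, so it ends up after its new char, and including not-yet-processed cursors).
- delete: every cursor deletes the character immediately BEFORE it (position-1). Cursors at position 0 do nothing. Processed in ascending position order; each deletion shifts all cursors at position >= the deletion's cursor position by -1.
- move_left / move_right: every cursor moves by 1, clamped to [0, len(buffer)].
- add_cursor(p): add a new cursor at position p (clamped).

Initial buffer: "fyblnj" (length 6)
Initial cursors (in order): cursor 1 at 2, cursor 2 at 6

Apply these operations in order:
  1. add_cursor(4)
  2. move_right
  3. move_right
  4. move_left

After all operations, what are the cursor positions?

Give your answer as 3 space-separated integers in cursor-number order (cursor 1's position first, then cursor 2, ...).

After op 1 (add_cursor(4)): buffer="fyblnj" (len 6), cursors c1@2 c3@4 c2@6, authorship ......
After op 2 (move_right): buffer="fyblnj" (len 6), cursors c1@3 c3@5 c2@6, authorship ......
After op 3 (move_right): buffer="fyblnj" (len 6), cursors c1@4 c2@6 c3@6, authorship ......
After op 4 (move_left): buffer="fyblnj" (len 6), cursors c1@3 c2@5 c3@5, authorship ......

Answer: 3 5 5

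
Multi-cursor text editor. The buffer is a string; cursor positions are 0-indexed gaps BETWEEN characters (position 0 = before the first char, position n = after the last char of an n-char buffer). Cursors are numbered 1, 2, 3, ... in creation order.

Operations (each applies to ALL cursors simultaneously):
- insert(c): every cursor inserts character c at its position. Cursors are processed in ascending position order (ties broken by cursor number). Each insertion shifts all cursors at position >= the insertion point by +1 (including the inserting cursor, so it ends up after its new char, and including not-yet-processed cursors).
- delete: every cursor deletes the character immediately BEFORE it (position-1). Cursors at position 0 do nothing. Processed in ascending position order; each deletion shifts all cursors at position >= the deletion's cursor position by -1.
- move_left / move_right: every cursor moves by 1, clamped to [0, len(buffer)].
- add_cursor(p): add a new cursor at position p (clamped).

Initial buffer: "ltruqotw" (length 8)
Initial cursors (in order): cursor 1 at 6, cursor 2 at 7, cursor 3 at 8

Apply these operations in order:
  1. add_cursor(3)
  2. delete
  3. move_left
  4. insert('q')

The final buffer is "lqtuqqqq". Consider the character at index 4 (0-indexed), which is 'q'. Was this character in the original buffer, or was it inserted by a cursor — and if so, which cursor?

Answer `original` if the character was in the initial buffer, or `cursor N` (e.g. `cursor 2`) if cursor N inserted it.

Answer: cursor 1

Derivation:
After op 1 (add_cursor(3)): buffer="ltruqotw" (len 8), cursors c4@3 c1@6 c2@7 c3@8, authorship ........
After op 2 (delete): buffer="ltuq" (len 4), cursors c4@2 c1@4 c2@4 c3@4, authorship ....
After op 3 (move_left): buffer="ltuq" (len 4), cursors c4@1 c1@3 c2@3 c3@3, authorship ....
After op 4 (insert('q')): buffer="lqtuqqqq" (len 8), cursors c4@2 c1@7 c2@7 c3@7, authorship .4..123.
Authorship (.=original, N=cursor N): . 4 . . 1 2 3 .
Index 4: author = 1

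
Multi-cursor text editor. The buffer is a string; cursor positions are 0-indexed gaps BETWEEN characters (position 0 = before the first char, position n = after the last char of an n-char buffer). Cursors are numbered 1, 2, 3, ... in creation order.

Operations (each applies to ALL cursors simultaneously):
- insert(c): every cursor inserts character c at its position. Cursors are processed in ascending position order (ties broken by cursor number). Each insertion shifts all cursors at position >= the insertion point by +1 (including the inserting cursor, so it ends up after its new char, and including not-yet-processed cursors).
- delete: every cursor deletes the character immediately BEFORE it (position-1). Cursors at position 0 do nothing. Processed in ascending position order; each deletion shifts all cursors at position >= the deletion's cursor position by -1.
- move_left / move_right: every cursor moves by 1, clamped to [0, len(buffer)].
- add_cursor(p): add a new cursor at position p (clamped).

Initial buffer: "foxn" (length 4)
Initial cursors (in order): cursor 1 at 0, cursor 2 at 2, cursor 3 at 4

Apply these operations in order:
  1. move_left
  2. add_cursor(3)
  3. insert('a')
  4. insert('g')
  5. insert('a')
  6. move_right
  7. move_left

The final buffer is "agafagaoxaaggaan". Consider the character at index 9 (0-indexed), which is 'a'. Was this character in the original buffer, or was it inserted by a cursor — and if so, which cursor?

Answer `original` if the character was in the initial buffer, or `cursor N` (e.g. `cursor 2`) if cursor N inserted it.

Answer: cursor 3

Derivation:
After op 1 (move_left): buffer="foxn" (len 4), cursors c1@0 c2@1 c3@3, authorship ....
After op 2 (add_cursor(3)): buffer="foxn" (len 4), cursors c1@0 c2@1 c3@3 c4@3, authorship ....
After op 3 (insert('a')): buffer="afaoxaan" (len 8), cursors c1@1 c2@3 c3@7 c4@7, authorship 1.2..34.
After op 4 (insert('g')): buffer="agfagoxaaggn" (len 12), cursors c1@2 c2@5 c3@11 c4@11, authorship 11.22..3434.
After op 5 (insert('a')): buffer="agafagaoxaaggaan" (len 16), cursors c1@3 c2@7 c3@15 c4@15, authorship 111.222..343434.
After op 6 (move_right): buffer="agafagaoxaaggaan" (len 16), cursors c1@4 c2@8 c3@16 c4@16, authorship 111.222..343434.
After op 7 (move_left): buffer="agafagaoxaaggaan" (len 16), cursors c1@3 c2@7 c3@15 c4@15, authorship 111.222..343434.
Authorship (.=original, N=cursor N): 1 1 1 . 2 2 2 . . 3 4 3 4 3 4 .
Index 9: author = 3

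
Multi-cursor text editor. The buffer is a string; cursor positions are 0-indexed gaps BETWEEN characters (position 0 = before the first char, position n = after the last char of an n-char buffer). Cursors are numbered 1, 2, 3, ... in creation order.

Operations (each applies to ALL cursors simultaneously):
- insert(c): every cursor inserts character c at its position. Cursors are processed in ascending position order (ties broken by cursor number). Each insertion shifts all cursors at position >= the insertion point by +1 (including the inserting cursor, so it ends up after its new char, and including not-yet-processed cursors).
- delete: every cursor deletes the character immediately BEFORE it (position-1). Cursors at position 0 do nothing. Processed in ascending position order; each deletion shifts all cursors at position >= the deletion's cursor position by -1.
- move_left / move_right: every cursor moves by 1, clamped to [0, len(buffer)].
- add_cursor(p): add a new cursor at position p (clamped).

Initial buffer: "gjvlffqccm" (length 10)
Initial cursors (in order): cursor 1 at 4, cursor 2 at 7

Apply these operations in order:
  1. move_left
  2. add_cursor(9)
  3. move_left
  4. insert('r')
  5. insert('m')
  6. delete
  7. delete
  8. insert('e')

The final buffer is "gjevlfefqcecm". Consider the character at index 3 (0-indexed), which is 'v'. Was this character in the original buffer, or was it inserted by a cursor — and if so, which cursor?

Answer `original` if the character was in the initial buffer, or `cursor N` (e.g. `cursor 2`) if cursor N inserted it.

After op 1 (move_left): buffer="gjvlffqccm" (len 10), cursors c1@3 c2@6, authorship ..........
After op 2 (add_cursor(9)): buffer="gjvlffqccm" (len 10), cursors c1@3 c2@6 c3@9, authorship ..........
After op 3 (move_left): buffer="gjvlffqccm" (len 10), cursors c1@2 c2@5 c3@8, authorship ..........
After op 4 (insert('r')): buffer="gjrvlfrfqcrcm" (len 13), cursors c1@3 c2@7 c3@11, authorship ..1...2...3..
After op 5 (insert('m')): buffer="gjrmvlfrmfqcrmcm" (len 16), cursors c1@4 c2@9 c3@14, authorship ..11...22...33..
After op 6 (delete): buffer="gjrvlfrfqcrcm" (len 13), cursors c1@3 c2@7 c3@11, authorship ..1...2...3..
After op 7 (delete): buffer="gjvlffqccm" (len 10), cursors c1@2 c2@5 c3@8, authorship ..........
After op 8 (insert('e')): buffer="gjevlfefqcecm" (len 13), cursors c1@3 c2@7 c3@11, authorship ..1...2...3..
Authorship (.=original, N=cursor N): . . 1 . . . 2 . . . 3 . .
Index 3: author = original

Answer: original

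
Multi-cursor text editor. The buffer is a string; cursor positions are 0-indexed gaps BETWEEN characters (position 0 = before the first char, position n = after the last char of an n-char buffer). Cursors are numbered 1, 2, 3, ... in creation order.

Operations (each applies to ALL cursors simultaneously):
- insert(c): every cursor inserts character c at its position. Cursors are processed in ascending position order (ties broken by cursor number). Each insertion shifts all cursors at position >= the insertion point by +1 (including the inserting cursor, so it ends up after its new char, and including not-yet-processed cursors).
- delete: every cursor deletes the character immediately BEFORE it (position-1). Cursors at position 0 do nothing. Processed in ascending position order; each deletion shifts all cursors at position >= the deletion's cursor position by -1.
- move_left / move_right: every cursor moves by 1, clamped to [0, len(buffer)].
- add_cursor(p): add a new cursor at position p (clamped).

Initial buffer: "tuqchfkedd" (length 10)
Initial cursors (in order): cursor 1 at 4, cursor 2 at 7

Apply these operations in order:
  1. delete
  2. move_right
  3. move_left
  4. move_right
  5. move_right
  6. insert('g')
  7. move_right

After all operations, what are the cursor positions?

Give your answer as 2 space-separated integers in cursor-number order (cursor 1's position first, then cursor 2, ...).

Answer: 7 10

Derivation:
After op 1 (delete): buffer="tuqhfedd" (len 8), cursors c1@3 c2@5, authorship ........
After op 2 (move_right): buffer="tuqhfedd" (len 8), cursors c1@4 c2@6, authorship ........
After op 3 (move_left): buffer="tuqhfedd" (len 8), cursors c1@3 c2@5, authorship ........
After op 4 (move_right): buffer="tuqhfedd" (len 8), cursors c1@4 c2@6, authorship ........
After op 5 (move_right): buffer="tuqhfedd" (len 8), cursors c1@5 c2@7, authorship ........
After op 6 (insert('g')): buffer="tuqhfgedgd" (len 10), cursors c1@6 c2@9, authorship .....1..2.
After op 7 (move_right): buffer="tuqhfgedgd" (len 10), cursors c1@7 c2@10, authorship .....1..2.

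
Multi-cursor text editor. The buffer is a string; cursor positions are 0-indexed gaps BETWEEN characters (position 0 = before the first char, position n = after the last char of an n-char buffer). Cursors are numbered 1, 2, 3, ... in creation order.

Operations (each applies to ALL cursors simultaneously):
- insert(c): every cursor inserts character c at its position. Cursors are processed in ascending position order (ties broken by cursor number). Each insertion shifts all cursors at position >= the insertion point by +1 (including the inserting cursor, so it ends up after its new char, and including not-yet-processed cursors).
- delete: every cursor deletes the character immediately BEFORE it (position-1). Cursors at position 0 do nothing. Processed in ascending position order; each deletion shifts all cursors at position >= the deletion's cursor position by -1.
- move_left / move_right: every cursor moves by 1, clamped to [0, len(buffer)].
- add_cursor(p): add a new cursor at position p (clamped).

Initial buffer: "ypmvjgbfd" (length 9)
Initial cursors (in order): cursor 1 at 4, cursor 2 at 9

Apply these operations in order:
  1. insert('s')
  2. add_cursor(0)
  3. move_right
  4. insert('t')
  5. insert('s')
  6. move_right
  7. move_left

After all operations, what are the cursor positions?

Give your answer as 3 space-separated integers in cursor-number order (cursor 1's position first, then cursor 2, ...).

After op 1 (insert('s')): buffer="ypmvsjgbfds" (len 11), cursors c1@5 c2@11, authorship ....1.....2
After op 2 (add_cursor(0)): buffer="ypmvsjgbfds" (len 11), cursors c3@0 c1@5 c2@11, authorship ....1.....2
After op 3 (move_right): buffer="ypmvsjgbfds" (len 11), cursors c3@1 c1@6 c2@11, authorship ....1.....2
After op 4 (insert('t')): buffer="ytpmvsjtgbfdst" (len 14), cursors c3@2 c1@8 c2@14, authorship .3...1.1....22
After op 5 (insert('s')): buffer="ytspmvsjtsgbfdsts" (len 17), cursors c3@3 c1@10 c2@17, authorship .33...1.11....222
After op 6 (move_right): buffer="ytspmvsjtsgbfdsts" (len 17), cursors c3@4 c1@11 c2@17, authorship .33...1.11....222
After op 7 (move_left): buffer="ytspmvsjtsgbfdsts" (len 17), cursors c3@3 c1@10 c2@16, authorship .33...1.11....222

Answer: 10 16 3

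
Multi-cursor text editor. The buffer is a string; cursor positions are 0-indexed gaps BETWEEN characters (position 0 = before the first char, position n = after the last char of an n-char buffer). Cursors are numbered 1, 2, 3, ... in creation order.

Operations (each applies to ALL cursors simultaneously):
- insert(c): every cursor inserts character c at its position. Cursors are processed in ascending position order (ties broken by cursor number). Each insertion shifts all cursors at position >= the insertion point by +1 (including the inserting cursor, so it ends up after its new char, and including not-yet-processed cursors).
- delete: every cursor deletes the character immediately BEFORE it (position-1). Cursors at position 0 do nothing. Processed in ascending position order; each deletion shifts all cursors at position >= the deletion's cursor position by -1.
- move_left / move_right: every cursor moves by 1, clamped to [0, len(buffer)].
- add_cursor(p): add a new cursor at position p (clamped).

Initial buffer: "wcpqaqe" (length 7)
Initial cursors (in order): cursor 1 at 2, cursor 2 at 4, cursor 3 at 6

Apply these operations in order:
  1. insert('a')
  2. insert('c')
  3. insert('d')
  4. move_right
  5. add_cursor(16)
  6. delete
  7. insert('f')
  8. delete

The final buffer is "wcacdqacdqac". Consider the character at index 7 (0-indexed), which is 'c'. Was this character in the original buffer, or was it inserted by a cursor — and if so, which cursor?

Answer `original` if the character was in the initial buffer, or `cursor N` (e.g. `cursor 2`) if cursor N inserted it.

After op 1 (insert('a')): buffer="wcapqaaqae" (len 10), cursors c1@3 c2@6 c3@9, authorship ..1..2..3.
After op 2 (insert('c')): buffer="wcacpqacaqace" (len 13), cursors c1@4 c2@8 c3@12, authorship ..11..22..33.
After op 3 (insert('d')): buffer="wcacdpqacdaqacde" (len 16), cursors c1@5 c2@10 c3@15, authorship ..111..222..333.
After op 4 (move_right): buffer="wcacdpqacdaqacde" (len 16), cursors c1@6 c2@11 c3@16, authorship ..111..222..333.
After op 5 (add_cursor(16)): buffer="wcacdpqacdaqacde" (len 16), cursors c1@6 c2@11 c3@16 c4@16, authorship ..111..222..333.
After op 6 (delete): buffer="wcacdqacdqac" (len 12), cursors c1@5 c2@9 c3@12 c4@12, authorship ..111.222.33
After op 7 (insert('f')): buffer="wcacdfqacdfqacff" (len 16), cursors c1@6 c2@11 c3@16 c4@16, authorship ..1111.2222.3334
After op 8 (delete): buffer="wcacdqacdqac" (len 12), cursors c1@5 c2@9 c3@12 c4@12, authorship ..111.222.33
Authorship (.=original, N=cursor N): . . 1 1 1 . 2 2 2 . 3 3
Index 7: author = 2

Answer: cursor 2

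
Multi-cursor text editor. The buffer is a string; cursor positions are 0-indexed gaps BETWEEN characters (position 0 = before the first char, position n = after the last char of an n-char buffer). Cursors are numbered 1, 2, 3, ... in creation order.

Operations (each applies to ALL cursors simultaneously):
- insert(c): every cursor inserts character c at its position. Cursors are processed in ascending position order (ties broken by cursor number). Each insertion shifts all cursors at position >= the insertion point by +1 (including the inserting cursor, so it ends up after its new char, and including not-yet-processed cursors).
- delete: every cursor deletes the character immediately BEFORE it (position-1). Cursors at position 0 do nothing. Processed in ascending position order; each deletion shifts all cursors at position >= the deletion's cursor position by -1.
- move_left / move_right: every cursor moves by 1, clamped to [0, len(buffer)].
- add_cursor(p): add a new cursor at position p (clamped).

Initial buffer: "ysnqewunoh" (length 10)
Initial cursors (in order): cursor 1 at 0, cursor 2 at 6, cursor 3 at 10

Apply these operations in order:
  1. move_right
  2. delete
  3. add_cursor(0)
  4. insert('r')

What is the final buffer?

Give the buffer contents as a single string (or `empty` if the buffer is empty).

After op 1 (move_right): buffer="ysnqewunoh" (len 10), cursors c1@1 c2@7 c3@10, authorship ..........
After op 2 (delete): buffer="snqewno" (len 7), cursors c1@0 c2@5 c3@7, authorship .......
After op 3 (add_cursor(0)): buffer="snqewno" (len 7), cursors c1@0 c4@0 c2@5 c3@7, authorship .......
After op 4 (insert('r')): buffer="rrsnqewrnor" (len 11), cursors c1@2 c4@2 c2@8 c3@11, authorship 14.....2..3

Answer: rrsnqewrnor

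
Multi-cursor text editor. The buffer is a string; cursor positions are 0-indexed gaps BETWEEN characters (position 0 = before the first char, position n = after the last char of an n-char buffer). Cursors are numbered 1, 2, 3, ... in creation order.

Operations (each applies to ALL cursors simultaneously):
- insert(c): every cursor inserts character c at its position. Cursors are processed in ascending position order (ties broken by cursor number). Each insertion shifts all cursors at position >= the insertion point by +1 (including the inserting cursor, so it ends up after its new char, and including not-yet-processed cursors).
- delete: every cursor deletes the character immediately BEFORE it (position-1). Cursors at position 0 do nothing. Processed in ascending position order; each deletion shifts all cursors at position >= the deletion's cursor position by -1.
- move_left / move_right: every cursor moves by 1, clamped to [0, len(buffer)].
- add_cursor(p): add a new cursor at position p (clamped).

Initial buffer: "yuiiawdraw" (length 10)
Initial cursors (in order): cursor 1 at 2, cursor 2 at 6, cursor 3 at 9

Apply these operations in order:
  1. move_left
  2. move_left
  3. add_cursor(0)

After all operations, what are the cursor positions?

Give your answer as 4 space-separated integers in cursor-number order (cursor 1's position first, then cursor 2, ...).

After op 1 (move_left): buffer="yuiiawdraw" (len 10), cursors c1@1 c2@5 c3@8, authorship ..........
After op 2 (move_left): buffer="yuiiawdraw" (len 10), cursors c1@0 c2@4 c3@7, authorship ..........
After op 3 (add_cursor(0)): buffer="yuiiawdraw" (len 10), cursors c1@0 c4@0 c2@4 c3@7, authorship ..........

Answer: 0 4 7 0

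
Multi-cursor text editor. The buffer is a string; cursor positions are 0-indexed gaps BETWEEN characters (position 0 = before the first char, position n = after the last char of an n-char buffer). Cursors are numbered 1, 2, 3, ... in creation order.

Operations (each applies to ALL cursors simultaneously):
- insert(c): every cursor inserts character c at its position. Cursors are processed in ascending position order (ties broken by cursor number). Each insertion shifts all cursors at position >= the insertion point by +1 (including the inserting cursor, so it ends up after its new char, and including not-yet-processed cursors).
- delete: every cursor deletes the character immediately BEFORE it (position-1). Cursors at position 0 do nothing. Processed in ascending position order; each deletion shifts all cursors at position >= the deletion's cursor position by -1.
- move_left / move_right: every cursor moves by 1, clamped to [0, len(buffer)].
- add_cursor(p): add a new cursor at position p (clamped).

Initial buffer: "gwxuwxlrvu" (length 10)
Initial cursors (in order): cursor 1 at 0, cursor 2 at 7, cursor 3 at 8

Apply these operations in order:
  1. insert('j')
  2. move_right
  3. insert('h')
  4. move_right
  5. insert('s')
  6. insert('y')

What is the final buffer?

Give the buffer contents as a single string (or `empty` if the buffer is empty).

After op 1 (insert('j')): buffer="jgwxuwxljrjvu" (len 13), cursors c1@1 c2@9 c3@11, authorship 1.......2.3..
After op 2 (move_right): buffer="jgwxuwxljrjvu" (len 13), cursors c1@2 c2@10 c3@12, authorship 1.......2.3..
After op 3 (insert('h')): buffer="jghwxuwxljrhjvhu" (len 16), cursors c1@3 c2@12 c3@15, authorship 1.1......2.23.3.
After op 4 (move_right): buffer="jghwxuwxljrhjvhu" (len 16), cursors c1@4 c2@13 c3@16, authorship 1.1......2.23.3.
After op 5 (insert('s')): buffer="jghwsxuwxljrhjsvhus" (len 19), cursors c1@5 c2@15 c3@19, authorship 1.1.1.....2.232.3.3
After op 6 (insert('y')): buffer="jghwsyxuwxljrhjsyvhusy" (len 22), cursors c1@6 c2@17 c3@22, authorship 1.1.11.....2.2322.3.33

Answer: jghwsyxuwxljrhjsyvhusy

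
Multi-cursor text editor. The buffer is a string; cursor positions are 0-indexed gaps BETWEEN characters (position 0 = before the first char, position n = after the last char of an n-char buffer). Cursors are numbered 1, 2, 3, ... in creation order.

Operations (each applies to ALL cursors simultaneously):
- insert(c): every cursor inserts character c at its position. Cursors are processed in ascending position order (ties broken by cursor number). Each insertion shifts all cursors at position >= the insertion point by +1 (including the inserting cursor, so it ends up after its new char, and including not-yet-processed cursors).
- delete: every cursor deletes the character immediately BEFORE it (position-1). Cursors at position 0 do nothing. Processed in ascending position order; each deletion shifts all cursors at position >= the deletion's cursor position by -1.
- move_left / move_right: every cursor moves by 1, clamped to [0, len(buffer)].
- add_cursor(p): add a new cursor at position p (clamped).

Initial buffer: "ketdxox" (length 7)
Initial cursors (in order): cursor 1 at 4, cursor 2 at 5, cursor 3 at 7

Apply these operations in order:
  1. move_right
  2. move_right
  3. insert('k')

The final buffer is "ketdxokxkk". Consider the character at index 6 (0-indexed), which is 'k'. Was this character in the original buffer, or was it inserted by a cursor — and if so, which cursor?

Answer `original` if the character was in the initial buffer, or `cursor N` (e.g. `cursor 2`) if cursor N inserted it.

After op 1 (move_right): buffer="ketdxox" (len 7), cursors c1@5 c2@6 c3@7, authorship .......
After op 2 (move_right): buffer="ketdxox" (len 7), cursors c1@6 c2@7 c3@7, authorship .......
After op 3 (insert('k')): buffer="ketdxokxkk" (len 10), cursors c1@7 c2@10 c3@10, authorship ......1.23
Authorship (.=original, N=cursor N): . . . . . . 1 . 2 3
Index 6: author = 1

Answer: cursor 1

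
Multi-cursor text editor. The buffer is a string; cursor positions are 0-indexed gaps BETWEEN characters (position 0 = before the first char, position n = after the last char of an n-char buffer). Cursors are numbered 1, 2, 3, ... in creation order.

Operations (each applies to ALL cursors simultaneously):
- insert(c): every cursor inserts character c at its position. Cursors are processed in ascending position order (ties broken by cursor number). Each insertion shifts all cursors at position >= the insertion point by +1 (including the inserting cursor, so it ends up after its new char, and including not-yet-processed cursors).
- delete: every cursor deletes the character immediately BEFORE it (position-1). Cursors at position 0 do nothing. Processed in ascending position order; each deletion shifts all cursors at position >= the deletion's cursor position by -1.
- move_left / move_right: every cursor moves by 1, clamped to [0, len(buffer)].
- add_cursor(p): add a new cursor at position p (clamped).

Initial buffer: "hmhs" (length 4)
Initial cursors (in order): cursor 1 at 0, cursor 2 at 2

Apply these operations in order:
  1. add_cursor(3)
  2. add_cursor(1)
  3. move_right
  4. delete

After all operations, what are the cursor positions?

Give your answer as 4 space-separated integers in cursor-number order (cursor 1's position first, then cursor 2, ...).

Answer: 0 0 0 0

Derivation:
After op 1 (add_cursor(3)): buffer="hmhs" (len 4), cursors c1@0 c2@2 c3@3, authorship ....
After op 2 (add_cursor(1)): buffer="hmhs" (len 4), cursors c1@0 c4@1 c2@2 c3@3, authorship ....
After op 3 (move_right): buffer="hmhs" (len 4), cursors c1@1 c4@2 c2@3 c3@4, authorship ....
After op 4 (delete): buffer="" (len 0), cursors c1@0 c2@0 c3@0 c4@0, authorship 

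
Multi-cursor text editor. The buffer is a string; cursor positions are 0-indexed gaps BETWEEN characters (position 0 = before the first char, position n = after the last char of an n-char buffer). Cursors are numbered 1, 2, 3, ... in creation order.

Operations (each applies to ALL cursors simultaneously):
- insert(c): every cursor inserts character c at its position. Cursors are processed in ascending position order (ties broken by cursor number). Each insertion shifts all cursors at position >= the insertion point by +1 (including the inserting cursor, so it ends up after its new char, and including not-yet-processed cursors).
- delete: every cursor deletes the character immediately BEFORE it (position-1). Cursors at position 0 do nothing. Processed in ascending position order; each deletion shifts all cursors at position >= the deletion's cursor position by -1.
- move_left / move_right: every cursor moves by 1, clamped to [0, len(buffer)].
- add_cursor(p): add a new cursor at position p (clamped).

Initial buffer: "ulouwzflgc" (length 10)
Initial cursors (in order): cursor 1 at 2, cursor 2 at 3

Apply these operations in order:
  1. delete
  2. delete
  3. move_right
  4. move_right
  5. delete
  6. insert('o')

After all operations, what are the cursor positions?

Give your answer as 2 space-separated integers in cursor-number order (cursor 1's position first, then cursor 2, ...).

Answer: 2 2

Derivation:
After op 1 (delete): buffer="uuwzflgc" (len 8), cursors c1@1 c2@1, authorship ........
After op 2 (delete): buffer="uwzflgc" (len 7), cursors c1@0 c2@0, authorship .......
After op 3 (move_right): buffer="uwzflgc" (len 7), cursors c1@1 c2@1, authorship .......
After op 4 (move_right): buffer="uwzflgc" (len 7), cursors c1@2 c2@2, authorship .......
After op 5 (delete): buffer="zflgc" (len 5), cursors c1@0 c2@0, authorship .....
After op 6 (insert('o')): buffer="oozflgc" (len 7), cursors c1@2 c2@2, authorship 12.....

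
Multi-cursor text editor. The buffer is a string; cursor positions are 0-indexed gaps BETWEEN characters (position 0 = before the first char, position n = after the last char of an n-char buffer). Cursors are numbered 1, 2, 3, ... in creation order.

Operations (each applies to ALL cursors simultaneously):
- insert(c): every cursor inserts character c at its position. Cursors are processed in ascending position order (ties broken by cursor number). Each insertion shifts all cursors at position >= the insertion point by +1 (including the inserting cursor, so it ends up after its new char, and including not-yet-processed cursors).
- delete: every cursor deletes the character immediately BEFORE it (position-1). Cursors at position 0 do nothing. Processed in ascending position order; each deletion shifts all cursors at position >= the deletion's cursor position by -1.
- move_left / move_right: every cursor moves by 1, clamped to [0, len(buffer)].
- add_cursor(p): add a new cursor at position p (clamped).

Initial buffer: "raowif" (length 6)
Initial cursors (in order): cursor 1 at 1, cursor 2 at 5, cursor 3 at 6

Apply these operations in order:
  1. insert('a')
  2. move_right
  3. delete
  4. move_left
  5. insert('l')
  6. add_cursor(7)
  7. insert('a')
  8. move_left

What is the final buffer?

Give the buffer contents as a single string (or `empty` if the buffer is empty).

Answer: rlaaowilalaaa

Derivation:
After op 1 (insert('a')): buffer="raaowiafa" (len 9), cursors c1@2 c2@7 c3@9, authorship .1....2.3
After op 2 (move_right): buffer="raaowiafa" (len 9), cursors c1@3 c2@8 c3@9, authorship .1....2.3
After op 3 (delete): buffer="raowia" (len 6), cursors c1@2 c2@6 c3@6, authorship .1...2
After op 4 (move_left): buffer="raowia" (len 6), cursors c1@1 c2@5 c3@5, authorship .1...2
After op 5 (insert('l')): buffer="rlaowilla" (len 9), cursors c1@2 c2@8 c3@8, authorship .11...232
After op 6 (add_cursor(7)): buffer="rlaowilla" (len 9), cursors c1@2 c4@7 c2@8 c3@8, authorship .11...232
After op 7 (insert('a')): buffer="rlaaowilalaaa" (len 13), cursors c1@3 c4@9 c2@12 c3@12, authorship .111...243232
After op 8 (move_left): buffer="rlaaowilalaaa" (len 13), cursors c1@2 c4@8 c2@11 c3@11, authorship .111...243232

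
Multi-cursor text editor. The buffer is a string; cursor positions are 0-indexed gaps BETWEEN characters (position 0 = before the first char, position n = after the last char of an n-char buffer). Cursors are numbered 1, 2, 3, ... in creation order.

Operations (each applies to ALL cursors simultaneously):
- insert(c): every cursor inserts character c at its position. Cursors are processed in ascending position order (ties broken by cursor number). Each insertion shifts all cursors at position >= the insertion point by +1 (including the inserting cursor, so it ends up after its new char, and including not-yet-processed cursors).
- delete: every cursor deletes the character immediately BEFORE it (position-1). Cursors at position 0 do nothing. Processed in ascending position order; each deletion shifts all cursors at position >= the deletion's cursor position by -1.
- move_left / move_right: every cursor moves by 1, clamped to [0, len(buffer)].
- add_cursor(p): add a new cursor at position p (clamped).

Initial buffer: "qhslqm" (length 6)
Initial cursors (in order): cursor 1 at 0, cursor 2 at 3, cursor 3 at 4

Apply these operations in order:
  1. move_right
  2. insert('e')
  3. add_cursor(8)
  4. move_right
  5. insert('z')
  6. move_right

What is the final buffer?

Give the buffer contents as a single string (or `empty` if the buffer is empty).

Answer: qehzsleqzemzz

Derivation:
After op 1 (move_right): buffer="qhslqm" (len 6), cursors c1@1 c2@4 c3@5, authorship ......
After op 2 (insert('e')): buffer="qehsleqem" (len 9), cursors c1@2 c2@6 c3@8, authorship .1...2.3.
After op 3 (add_cursor(8)): buffer="qehsleqem" (len 9), cursors c1@2 c2@6 c3@8 c4@8, authorship .1...2.3.
After op 4 (move_right): buffer="qehsleqem" (len 9), cursors c1@3 c2@7 c3@9 c4@9, authorship .1...2.3.
After op 5 (insert('z')): buffer="qehzsleqzemzz" (len 13), cursors c1@4 c2@9 c3@13 c4@13, authorship .1.1..2.23.34
After op 6 (move_right): buffer="qehzsleqzemzz" (len 13), cursors c1@5 c2@10 c3@13 c4@13, authorship .1.1..2.23.34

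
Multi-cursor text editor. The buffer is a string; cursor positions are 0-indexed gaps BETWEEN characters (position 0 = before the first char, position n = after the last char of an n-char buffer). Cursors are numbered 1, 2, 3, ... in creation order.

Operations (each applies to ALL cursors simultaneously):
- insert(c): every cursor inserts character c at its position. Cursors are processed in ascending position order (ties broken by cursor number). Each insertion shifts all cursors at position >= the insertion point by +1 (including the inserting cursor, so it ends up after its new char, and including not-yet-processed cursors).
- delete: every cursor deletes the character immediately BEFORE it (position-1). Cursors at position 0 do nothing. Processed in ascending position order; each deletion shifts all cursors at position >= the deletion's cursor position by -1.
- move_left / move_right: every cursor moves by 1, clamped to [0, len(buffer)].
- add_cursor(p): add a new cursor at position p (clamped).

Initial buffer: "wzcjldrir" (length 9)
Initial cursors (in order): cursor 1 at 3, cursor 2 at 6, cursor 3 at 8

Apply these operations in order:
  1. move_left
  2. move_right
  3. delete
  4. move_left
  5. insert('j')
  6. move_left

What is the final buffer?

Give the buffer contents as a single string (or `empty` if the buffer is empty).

After op 1 (move_left): buffer="wzcjldrir" (len 9), cursors c1@2 c2@5 c3@7, authorship .........
After op 2 (move_right): buffer="wzcjldrir" (len 9), cursors c1@3 c2@6 c3@8, authorship .........
After op 3 (delete): buffer="wzjlrr" (len 6), cursors c1@2 c2@4 c3@5, authorship ......
After op 4 (move_left): buffer="wzjlrr" (len 6), cursors c1@1 c2@3 c3@4, authorship ......
After op 5 (insert('j')): buffer="wjzjjljrr" (len 9), cursors c1@2 c2@5 c3@7, authorship .1..2.3..
After op 6 (move_left): buffer="wjzjjljrr" (len 9), cursors c1@1 c2@4 c3@6, authorship .1..2.3..

Answer: wjzjjljrr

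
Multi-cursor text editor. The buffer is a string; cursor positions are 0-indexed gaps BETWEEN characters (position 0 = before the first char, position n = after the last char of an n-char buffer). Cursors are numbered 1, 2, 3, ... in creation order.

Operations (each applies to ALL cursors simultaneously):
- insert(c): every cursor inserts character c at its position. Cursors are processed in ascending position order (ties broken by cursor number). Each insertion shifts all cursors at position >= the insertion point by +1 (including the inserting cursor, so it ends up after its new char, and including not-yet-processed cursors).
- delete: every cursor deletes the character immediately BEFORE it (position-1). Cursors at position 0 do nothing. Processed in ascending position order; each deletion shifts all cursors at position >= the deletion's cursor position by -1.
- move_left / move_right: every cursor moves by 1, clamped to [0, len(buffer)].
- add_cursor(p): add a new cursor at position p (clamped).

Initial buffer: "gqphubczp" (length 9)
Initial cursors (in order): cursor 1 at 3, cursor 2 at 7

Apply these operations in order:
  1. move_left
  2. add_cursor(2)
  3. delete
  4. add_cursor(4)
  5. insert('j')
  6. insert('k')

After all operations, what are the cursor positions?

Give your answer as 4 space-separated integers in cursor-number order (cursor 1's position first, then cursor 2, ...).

After op 1 (move_left): buffer="gqphubczp" (len 9), cursors c1@2 c2@6, authorship .........
After op 2 (add_cursor(2)): buffer="gqphubczp" (len 9), cursors c1@2 c3@2 c2@6, authorship .........
After op 3 (delete): buffer="phuczp" (len 6), cursors c1@0 c3@0 c2@3, authorship ......
After op 4 (add_cursor(4)): buffer="phuczp" (len 6), cursors c1@0 c3@0 c2@3 c4@4, authorship ......
After op 5 (insert('j')): buffer="jjphujcjzp" (len 10), cursors c1@2 c3@2 c2@6 c4@8, authorship 13...2.4..
After op 6 (insert('k')): buffer="jjkkphujkcjkzp" (len 14), cursors c1@4 c3@4 c2@9 c4@12, authorship 1313...22.44..

Answer: 4 9 4 12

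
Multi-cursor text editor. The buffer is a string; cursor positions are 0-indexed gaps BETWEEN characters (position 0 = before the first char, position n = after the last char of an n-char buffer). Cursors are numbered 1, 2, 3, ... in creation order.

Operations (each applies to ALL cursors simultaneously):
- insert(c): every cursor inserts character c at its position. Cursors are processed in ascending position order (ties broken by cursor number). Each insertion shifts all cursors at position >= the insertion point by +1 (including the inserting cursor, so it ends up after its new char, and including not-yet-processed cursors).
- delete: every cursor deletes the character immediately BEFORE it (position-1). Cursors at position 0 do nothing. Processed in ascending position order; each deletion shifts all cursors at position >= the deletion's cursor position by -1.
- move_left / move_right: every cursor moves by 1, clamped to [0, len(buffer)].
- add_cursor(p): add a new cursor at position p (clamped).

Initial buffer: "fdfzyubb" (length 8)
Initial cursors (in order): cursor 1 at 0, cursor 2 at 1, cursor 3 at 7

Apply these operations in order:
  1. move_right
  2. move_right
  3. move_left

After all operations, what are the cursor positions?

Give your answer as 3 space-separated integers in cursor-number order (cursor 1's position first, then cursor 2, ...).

Answer: 1 2 7

Derivation:
After op 1 (move_right): buffer="fdfzyubb" (len 8), cursors c1@1 c2@2 c3@8, authorship ........
After op 2 (move_right): buffer="fdfzyubb" (len 8), cursors c1@2 c2@3 c3@8, authorship ........
After op 3 (move_left): buffer="fdfzyubb" (len 8), cursors c1@1 c2@2 c3@7, authorship ........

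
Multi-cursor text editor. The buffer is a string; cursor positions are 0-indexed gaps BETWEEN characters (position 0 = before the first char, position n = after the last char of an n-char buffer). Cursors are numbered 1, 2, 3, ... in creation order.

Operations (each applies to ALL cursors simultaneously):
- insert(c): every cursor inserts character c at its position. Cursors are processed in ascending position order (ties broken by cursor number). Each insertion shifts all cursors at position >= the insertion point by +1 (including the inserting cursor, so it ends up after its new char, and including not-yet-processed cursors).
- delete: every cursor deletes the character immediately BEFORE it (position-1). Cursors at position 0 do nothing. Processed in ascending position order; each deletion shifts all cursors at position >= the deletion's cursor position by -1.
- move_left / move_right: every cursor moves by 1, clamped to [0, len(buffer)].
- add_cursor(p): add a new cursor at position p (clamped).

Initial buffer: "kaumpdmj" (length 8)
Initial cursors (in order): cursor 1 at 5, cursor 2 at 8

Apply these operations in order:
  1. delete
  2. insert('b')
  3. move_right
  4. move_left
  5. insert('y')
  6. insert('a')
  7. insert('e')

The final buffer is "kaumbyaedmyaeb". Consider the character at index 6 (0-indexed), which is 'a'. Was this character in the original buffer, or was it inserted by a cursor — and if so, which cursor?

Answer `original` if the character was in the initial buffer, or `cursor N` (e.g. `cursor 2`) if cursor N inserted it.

Answer: cursor 1

Derivation:
After op 1 (delete): buffer="kaumdm" (len 6), cursors c1@4 c2@6, authorship ......
After op 2 (insert('b')): buffer="kaumbdmb" (len 8), cursors c1@5 c2@8, authorship ....1..2
After op 3 (move_right): buffer="kaumbdmb" (len 8), cursors c1@6 c2@8, authorship ....1..2
After op 4 (move_left): buffer="kaumbdmb" (len 8), cursors c1@5 c2@7, authorship ....1..2
After op 5 (insert('y')): buffer="kaumbydmyb" (len 10), cursors c1@6 c2@9, authorship ....11..22
After op 6 (insert('a')): buffer="kaumbyadmyab" (len 12), cursors c1@7 c2@11, authorship ....111..222
After op 7 (insert('e')): buffer="kaumbyaedmyaeb" (len 14), cursors c1@8 c2@13, authorship ....1111..2222
Authorship (.=original, N=cursor N): . . . . 1 1 1 1 . . 2 2 2 2
Index 6: author = 1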